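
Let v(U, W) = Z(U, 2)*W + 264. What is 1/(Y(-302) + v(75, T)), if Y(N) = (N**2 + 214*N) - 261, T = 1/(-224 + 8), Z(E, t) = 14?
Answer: 108/2870525 ≈ 3.7624e-5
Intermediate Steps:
T = -1/216 (T = 1/(-216) = -1/216 ≈ -0.0046296)
Y(N) = -261 + N**2 + 214*N
v(U, W) = 264 + 14*W (v(U, W) = 14*W + 264 = 264 + 14*W)
1/(Y(-302) + v(75, T)) = 1/((-261 + (-302)**2 + 214*(-302)) + (264 + 14*(-1/216))) = 1/((-261 + 91204 - 64628) + (264 - 7/108)) = 1/(26315 + 28505/108) = 1/(2870525/108) = 108/2870525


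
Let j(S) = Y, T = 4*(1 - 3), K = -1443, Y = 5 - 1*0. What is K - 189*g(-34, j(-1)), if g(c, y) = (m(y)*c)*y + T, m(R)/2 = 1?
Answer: 64329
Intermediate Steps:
m(R) = 2 (m(R) = 2*1 = 2)
Y = 5 (Y = 5 + 0 = 5)
T = -8 (T = 4*(-2) = -8)
j(S) = 5
g(c, y) = -8 + 2*c*y (g(c, y) = (2*c)*y - 8 = 2*c*y - 8 = -8 + 2*c*y)
K - 189*g(-34, j(-1)) = -1443 - 189*(-8 + 2*(-34)*5) = -1443 - 189*(-8 - 340) = -1443 - 189*(-348) = -1443 + 65772 = 64329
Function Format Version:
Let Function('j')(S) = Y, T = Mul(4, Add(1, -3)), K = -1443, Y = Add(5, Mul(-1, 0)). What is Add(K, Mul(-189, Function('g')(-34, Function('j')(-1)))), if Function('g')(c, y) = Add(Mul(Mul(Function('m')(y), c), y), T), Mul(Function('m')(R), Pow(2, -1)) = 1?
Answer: 64329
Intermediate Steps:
Function('m')(R) = 2 (Function('m')(R) = Mul(2, 1) = 2)
Y = 5 (Y = Add(5, 0) = 5)
T = -8 (T = Mul(4, -2) = -8)
Function('j')(S) = 5
Function('g')(c, y) = Add(-8, Mul(2, c, y)) (Function('g')(c, y) = Add(Mul(Mul(2, c), y), -8) = Add(Mul(2, c, y), -8) = Add(-8, Mul(2, c, y)))
Add(K, Mul(-189, Function('g')(-34, Function('j')(-1)))) = Add(-1443, Mul(-189, Add(-8, Mul(2, -34, 5)))) = Add(-1443, Mul(-189, Add(-8, -340))) = Add(-1443, Mul(-189, -348)) = Add(-1443, 65772) = 64329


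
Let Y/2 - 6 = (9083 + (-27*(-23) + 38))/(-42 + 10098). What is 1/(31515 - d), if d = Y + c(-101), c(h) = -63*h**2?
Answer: 2514/1694848453 ≈ 1.4833e-6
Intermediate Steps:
Y = 35039/2514 (Y = 12 + 2*((9083 + (-27*(-23) + 38))/(-42 + 10098)) = 12 + 2*((9083 + (621 + 38))/10056) = 12 + 2*((9083 + 659)*(1/10056)) = 12 + 2*(9742*(1/10056)) = 12 + 2*(4871/5028) = 12 + 4871/2514 = 35039/2514 ≈ 13.938)
d = -1615619743/2514 (d = 35039/2514 - 63*(-101)**2 = 35039/2514 - 63*10201 = 35039/2514 - 642663 = -1615619743/2514 ≈ -6.4265e+5)
1/(31515 - d) = 1/(31515 - 1*(-1615619743/2514)) = 1/(31515 + 1615619743/2514) = 1/(1694848453/2514) = 2514/1694848453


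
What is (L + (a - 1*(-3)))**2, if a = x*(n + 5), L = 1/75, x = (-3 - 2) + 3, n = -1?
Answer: 139876/5625 ≈ 24.867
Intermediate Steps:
x = -2 (x = -5 + 3 = -2)
L = 1/75 ≈ 0.013333
a = -8 (a = -2*(-1 + 5) = -2*4 = -8)
(L + (a - 1*(-3)))**2 = (1/75 + (-8 - 1*(-3)))**2 = (1/75 + (-8 + 3))**2 = (1/75 - 5)**2 = (-374/75)**2 = 139876/5625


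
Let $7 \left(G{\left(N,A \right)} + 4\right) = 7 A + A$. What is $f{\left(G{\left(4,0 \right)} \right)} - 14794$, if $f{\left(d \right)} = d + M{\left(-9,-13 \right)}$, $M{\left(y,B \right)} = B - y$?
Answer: $-14802$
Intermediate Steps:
$G{\left(N,A \right)} = -4 + \frac{8 A}{7}$ ($G{\left(N,A \right)} = -4 + \frac{7 A + A}{7} = -4 + \frac{8 A}{7}$)
$f{\left(d \right)} = -4 + d$ ($f{\left(d \right)} = d - 4 = -4 + d$)
$f{\left(G{\left(4,0 \right)} \right)} - 14794 = \left(-4 + \left(-4 + \frac{8}{7} \cdot 0\right)\right) - 14794 = \left(-4 + \left(-4 + 0\right)\right) - 14794 = \left(-4 - 4\right) - 14794 = -8 - 14794 = -14802$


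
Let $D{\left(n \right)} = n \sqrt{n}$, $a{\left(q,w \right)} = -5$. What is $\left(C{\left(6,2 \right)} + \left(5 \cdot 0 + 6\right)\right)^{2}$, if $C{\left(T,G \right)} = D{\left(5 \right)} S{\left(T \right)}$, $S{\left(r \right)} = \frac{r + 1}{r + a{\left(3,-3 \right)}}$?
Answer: $6161 + 420 \sqrt{5} \approx 7100.1$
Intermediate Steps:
$D{\left(n \right)} = n^{\frac{3}{2}}$
$S{\left(r \right)} = \frac{1 + r}{-5 + r}$ ($S{\left(r \right)} = \frac{r + 1}{r - 5} = \frac{1 + r}{-5 + r}$)
$C{\left(T,G \right)} = \frac{5 \sqrt{5} \left(1 + T\right)}{-5 + T}$ ($C{\left(T,G \right)} = 5^{\frac{3}{2}} \frac{1 + T}{-5 + T} = 5 \sqrt{5} \frac{1 + T}{-5 + T} = \frac{5 \sqrt{5} \left(1 + T\right)}{-5 + T}$)
$\left(C{\left(6,2 \right)} + \left(5 \cdot 0 + 6\right)\right)^{2} = \left(\frac{5 \sqrt{5} \left(1 + 6\right)}{-5 + 6} + \left(5 \cdot 0 + 6\right)\right)^{2} = \left(5 \sqrt{5} \cdot 1^{-1} \cdot 7 + \left(0 + 6\right)\right)^{2} = \left(5 \sqrt{5} \cdot 1 \cdot 7 + 6\right)^{2} = \left(35 \sqrt{5} + 6\right)^{2} = \left(6 + 35 \sqrt{5}\right)^{2}$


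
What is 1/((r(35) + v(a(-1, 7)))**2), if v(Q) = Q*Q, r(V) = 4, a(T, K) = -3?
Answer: 1/169 ≈ 0.0059172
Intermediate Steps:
v(Q) = Q**2
1/((r(35) + v(a(-1, 7)))**2) = 1/((4 + (-3)**2)**2) = 1/((4 + 9)**2) = 1/(13**2) = 1/169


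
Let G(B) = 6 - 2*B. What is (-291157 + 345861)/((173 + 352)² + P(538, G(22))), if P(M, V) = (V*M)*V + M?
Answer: 54704/1053035 ≈ 0.051949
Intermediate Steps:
P(M, V) = M + M*V² (P(M, V) = (M*V)*V + M = M*V² + M = M + M*V²)
(-291157 + 345861)/((173 + 352)² + P(538, G(22))) = (-291157 + 345861)/((173 + 352)² + 538*(1 + (6 - 2*22)²)) = 54704/(525² + 538*(1 + (6 - 44)²)) = 54704/(275625 + 538*(1 + (-38)²)) = 54704/(275625 + 538*(1 + 1444)) = 54704/(275625 + 538*1445) = 54704/(275625 + 777410) = 54704/1053035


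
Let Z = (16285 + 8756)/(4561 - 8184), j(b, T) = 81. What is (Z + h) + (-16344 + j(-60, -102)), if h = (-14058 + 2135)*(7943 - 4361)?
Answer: -154790703768/3623 ≈ -4.2724e+7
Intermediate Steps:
Z = -25041/3623 (Z = 25041/(-3623) = 25041*(-1/3623) = -25041/3623 ≈ -6.9117)
h = -42708186 (h = -11923*3582 = -42708186)
(Z + h) + (-16344 + j(-60, -102)) = (-25041/3623 - 42708186) + (-16344 + 81) = -154731782919/3623 - 16263 = -154790703768/3623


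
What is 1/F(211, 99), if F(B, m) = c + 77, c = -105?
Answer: -1/28 ≈ -0.035714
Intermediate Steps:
F(B, m) = -28 (F(B, m) = -105 + 77 = -28)
1/F(211, 99) = 1/(-28) = -1/28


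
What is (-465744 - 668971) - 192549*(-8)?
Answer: 405677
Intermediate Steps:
(-465744 - 668971) - 192549*(-8) = -1134715 + 1540392 = 405677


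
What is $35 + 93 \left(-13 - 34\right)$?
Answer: $-4336$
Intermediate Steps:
$35 + 93 \left(-13 - 34\right) = 35 + 93 \left(-47\right) = 35 - 4371 = -4336$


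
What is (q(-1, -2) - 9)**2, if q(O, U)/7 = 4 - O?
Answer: 676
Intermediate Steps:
q(O, U) = 28 - 7*O (q(O, U) = 7*(4 - O) = 28 - 7*O)
(q(-1, -2) - 9)**2 = ((28 - 7*(-1)) - 9)**2 = ((28 + 7) - 9)**2 = (35 - 9)**2 = 26**2 = 676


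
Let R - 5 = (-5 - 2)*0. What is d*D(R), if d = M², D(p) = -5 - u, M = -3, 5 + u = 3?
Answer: -27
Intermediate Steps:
u = -2 (u = -5 + 3 = -2)
R = 5 (R = 5 + (-5 - 2)*0 = 5 - 7*0 = 5 + 0 = 5)
D(p) = -3 (D(p) = -5 - 1*(-2) = -5 + 2 = -3)
d = 9 (d = (-3)² = 9)
d*D(R) = 9*(-3) = -27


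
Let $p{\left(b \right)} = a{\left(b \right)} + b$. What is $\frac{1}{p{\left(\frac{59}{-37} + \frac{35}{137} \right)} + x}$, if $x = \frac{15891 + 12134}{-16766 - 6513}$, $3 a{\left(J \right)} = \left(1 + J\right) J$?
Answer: $- \frac{598148341319}{1430543939617} \approx -0.41813$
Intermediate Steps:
$a{\left(J \right)} = \frac{J \left(1 + J\right)}{3}$ ($a{\left(J \right)} = \frac{\left(1 + J\right) J}{3} = \frac{J \left(1 + J\right)}{3}$)
$x = - \frac{28025}{23279}$ ($x = \frac{28025}{-23279} = 28025 \left(- \frac{1}{23279}\right) = - \frac{28025}{23279} \approx -1.2039$)
$p{\left(b \right)} = b + \frac{b \left(1 + b\right)}{3}$ ($p{\left(b \right)} = \frac{b \left(1 + b\right)}{3} + b = b + \frac{b \left(1 + b\right)}{3}$)
$\frac{1}{p{\left(\frac{59}{-37} + \frac{35}{137} \right)} + x} = \frac{1}{\frac{\left(\frac{59}{-37} + \frac{35}{137}\right) \left(4 + \left(\frac{59}{-37} + \frac{35}{137}\right)\right)}{3} - \frac{28025}{23279}} = \frac{1}{\frac{\left(59 \left(- \frac{1}{37}\right) + 35 \cdot \frac{1}{137}\right) \left(4 + \left(59 \left(- \frac{1}{37}\right) + 35 \cdot \frac{1}{137}\right)\right)}{3} - \frac{28025}{23279}} = \frac{1}{\frac{\left(- \frac{59}{37} + \frac{35}{137}\right) \left(4 + \left(- \frac{59}{37} + \frac{35}{137}\right)\right)}{3} - \frac{28025}{23279}} = \frac{1}{\frac{1}{3} \left(- \frac{6788}{5069}\right) \left(4 - \frac{6788}{5069}\right) - \frac{28025}{23279}} = \frac{1}{\frac{1}{3} \left(- \frac{6788}{5069}\right) \frac{13488}{5069} - \frac{28025}{23279}} = \frac{1}{- \frac{30518848}{25694761} - \frac{28025}{23279}} = \frac{1}{- \frac{1430543939617}{598148341319}} = - \frac{598148341319}{1430543939617}$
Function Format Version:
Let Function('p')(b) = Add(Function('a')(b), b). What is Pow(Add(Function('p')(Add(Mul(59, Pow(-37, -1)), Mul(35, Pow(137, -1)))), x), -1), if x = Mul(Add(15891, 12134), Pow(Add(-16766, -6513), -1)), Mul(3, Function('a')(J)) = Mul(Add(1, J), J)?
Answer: Rational(-598148341319, 1430543939617) ≈ -0.41813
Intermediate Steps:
Function('a')(J) = Mul(Rational(1, 3), J, Add(1, J)) (Function('a')(J) = Mul(Rational(1, 3), Mul(Add(1, J), J)) = Mul(Rational(1, 3), Mul(J, Add(1, J))) = Mul(Rational(1, 3), J, Add(1, J)))
x = Rational(-28025, 23279) (x = Mul(28025, Pow(-23279, -1)) = Mul(28025, Rational(-1, 23279)) = Rational(-28025, 23279) ≈ -1.2039)
Function('p')(b) = Add(b, Mul(Rational(1, 3), b, Add(1, b))) (Function('p')(b) = Add(Mul(Rational(1, 3), b, Add(1, b)), b) = Add(b, Mul(Rational(1, 3), b, Add(1, b))))
Pow(Add(Function('p')(Add(Mul(59, Pow(-37, -1)), Mul(35, Pow(137, -1)))), x), -1) = Pow(Add(Mul(Rational(1, 3), Add(Mul(59, Pow(-37, -1)), Mul(35, Pow(137, -1))), Add(4, Add(Mul(59, Pow(-37, -1)), Mul(35, Pow(137, -1))))), Rational(-28025, 23279)), -1) = Pow(Add(Mul(Rational(1, 3), Add(Mul(59, Rational(-1, 37)), Mul(35, Rational(1, 137))), Add(4, Add(Mul(59, Rational(-1, 37)), Mul(35, Rational(1, 137))))), Rational(-28025, 23279)), -1) = Pow(Add(Mul(Rational(1, 3), Add(Rational(-59, 37), Rational(35, 137)), Add(4, Add(Rational(-59, 37), Rational(35, 137)))), Rational(-28025, 23279)), -1) = Pow(Add(Mul(Rational(1, 3), Rational(-6788, 5069), Add(4, Rational(-6788, 5069))), Rational(-28025, 23279)), -1) = Pow(Add(Mul(Rational(1, 3), Rational(-6788, 5069), Rational(13488, 5069)), Rational(-28025, 23279)), -1) = Pow(Add(Rational(-30518848, 25694761), Rational(-28025, 23279)), -1) = Pow(Rational(-1430543939617, 598148341319), -1) = Rational(-598148341319, 1430543939617)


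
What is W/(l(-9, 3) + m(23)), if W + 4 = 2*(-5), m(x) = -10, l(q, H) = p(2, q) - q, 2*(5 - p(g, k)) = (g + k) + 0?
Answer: -28/15 ≈ -1.8667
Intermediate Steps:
p(g, k) = 5 - g/2 - k/2 (p(g, k) = 5 - ((g + k) + 0)/2 = 5 - (g + k)/2 = 5 + (-g/2 - k/2) = 5 - g/2 - k/2)
l(q, H) = 4 - 3*q/2 (l(q, H) = (5 - ½*2 - q/2) - q = (5 - 1 - q/2) - q = (4 - q/2) - q = 4 - 3*q/2)
W = -14 (W = -4 + 2*(-5) = -4 - 10 = -14)
W/(l(-9, 3) + m(23)) = -14/((4 - 3/2*(-9)) - 10) = -14/((4 + 27/2) - 10) = -14/(35/2 - 10) = -14/(15/2) = (2/15)*(-14) = -28/15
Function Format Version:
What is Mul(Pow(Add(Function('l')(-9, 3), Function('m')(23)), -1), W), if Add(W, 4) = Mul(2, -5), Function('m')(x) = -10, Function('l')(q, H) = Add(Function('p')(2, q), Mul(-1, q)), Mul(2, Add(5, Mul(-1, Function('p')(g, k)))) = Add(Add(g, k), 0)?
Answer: Rational(-28, 15) ≈ -1.8667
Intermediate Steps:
Function('p')(g, k) = Add(5, Mul(Rational(-1, 2), g), Mul(Rational(-1, 2), k)) (Function('p')(g, k) = Add(5, Mul(Rational(-1, 2), Add(Add(g, k), 0))) = Add(5, Mul(Rational(-1, 2), Add(g, k))) = Add(5, Add(Mul(Rational(-1, 2), g), Mul(Rational(-1, 2), k))) = Add(5, Mul(Rational(-1, 2), g), Mul(Rational(-1, 2), k)))
Function('l')(q, H) = Add(4, Mul(Rational(-3, 2), q)) (Function('l')(q, H) = Add(Add(5, Mul(Rational(-1, 2), 2), Mul(Rational(-1, 2), q)), Mul(-1, q)) = Add(Add(5, -1, Mul(Rational(-1, 2), q)), Mul(-1, q)) = Add(Add(4, Mul(Rational(-1, 2), q)), Mul(-1, q)) = Add(4, Mul(Rational(-3, 2), q)))
W = -14 (W = Add(-4, Mul(2, -5)) = Add(-4, -10) = -14)
Mul(Pow(Add(Function('l')(-9, 3), Function('m')(23)), -1), W) = Mul(Pow(Add(Add(4, Mul(Rational(-3, 2), -9)), -10), -1), -14) = Mul(Pow(Add(Add(4, Rational(27, 2)), -10), -1), -14) = Mul(Pow(Add(Rational(35, 2), -10), -1), -14) = Mul(Pow(Rational(15, 2), -1), -14) = Mul(Rational(2, 15), -14) = Rational(-28, 15)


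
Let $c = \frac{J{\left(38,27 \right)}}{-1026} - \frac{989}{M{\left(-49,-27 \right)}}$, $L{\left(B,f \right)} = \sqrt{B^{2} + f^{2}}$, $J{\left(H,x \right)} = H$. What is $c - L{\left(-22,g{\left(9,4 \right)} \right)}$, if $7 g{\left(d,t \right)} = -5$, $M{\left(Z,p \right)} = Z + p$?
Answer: $\frac{26627}{2052} - \frac{\sqrt{23741}}{7} \approx -9.0355$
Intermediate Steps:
$g{\left(d,t \right)} = - \frac{5}{7}$ ($g{\left(d,t \right)} = \frac{1}{7} \left(-5\right) = - \frac{5}{7}$)
$c = \frac{26627}{2052}$ ($c = \frac{38}{-1026} - \frac{989}{-49 - 27} = 38 \left(- \frac{1}{1026}\right) - \frac{989}{-76} = - \frac{1}{27} - - \frac{989}{76} = - \frac{1}{27} + \frac{989}{76} = \frac{26627}{2052} \approx 12.976$)
$c - L{\left(-22,g{\left(9,4 \right)} \right)} = \frac{26627}{2052} - \sqrt{\left(-22\right)^{2} + \left(- \frac{5}{7}\right)^{2}} = \frac{26627}{2052} - \sqrt{484 + \frac{25}{49}} = \frac{26627}{2052} - \sqrt{\frac{23741}{49}} = \frac{26627}{2052} - \frac{\sqrt{23741}}{7}$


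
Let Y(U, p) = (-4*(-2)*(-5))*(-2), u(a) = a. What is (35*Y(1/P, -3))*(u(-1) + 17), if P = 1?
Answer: 44800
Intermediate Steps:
Y(U, p) = 80 (Y(U, p) = (8*(-5))*(-2) = -40*(-2) = 80)
(35*Y(1/P, -3))*(u(-1) + 17) = (35*80)*(-1 + 17) = 2800*16 = 44800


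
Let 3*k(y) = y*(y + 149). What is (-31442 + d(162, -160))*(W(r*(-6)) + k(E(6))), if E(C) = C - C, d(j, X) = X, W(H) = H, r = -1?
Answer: -189612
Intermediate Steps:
E(C) = 0
k(y) = y*(149 + y)/3 (k(y) = (y*(y + 149))/3 = (y*(149 + y))/3 = y*(149 + y)/3)
(-31442 + d(162, -160))*(W(r*(-6)) + k(E(6))) = (-31442 - 160)*(-1*(-6) + (⅓)*0*(149 + 0)) = -31602*(6 + (⅓)*0*149) = -31602*(6 + 0) = -31602*6 = -189612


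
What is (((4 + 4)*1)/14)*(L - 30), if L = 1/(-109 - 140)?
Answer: -29884/1743 ≈ -17.145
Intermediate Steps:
L = -1/249 (L = 1/(-249) = -1/249 ≈ -0.0040161)
(((4 + 4)*1)/14)*(L - 30) = (((4 + 4)*1)/14)*(-1/249 - 30) = ((8*1)*(1/14))*(-7471/249) = (8*(1/14))*(-7471/249) = (4/7)*(-7471/249) = -29884/1743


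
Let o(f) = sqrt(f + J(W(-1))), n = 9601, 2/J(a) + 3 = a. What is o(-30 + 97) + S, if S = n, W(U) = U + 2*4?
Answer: 9601 + 3*sqrt(30)/2 ≈ 9609.2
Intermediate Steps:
W(U) = 8 + U (W(U) = U + 8 = 8 + U)
J(a) = 2/(-3 + a)
S = 9601
o(f) = sqrt(1/2 + f) (o(f) = sqrt(f + 2/(-3 + (8 - 1))) = sqrt(f + 2/(-3 + 7)) = sqrt(f + 2/4) = sqrt(f + 2*(1/4)) = sqrt(f + 1/2) = sqrt(1/2 + f))
o(-30 + 97) + S = sqrt(2 + 4*(-30 + 97))/2 + 9601 = sqrt(2 + 4*67)/2 + 9601 = sqrt(2 + 268)/2 + 9601 = sqrt(270)/2 + 9601 = (3*sqrt(30))/2 + 9601 = 3*sqrt(30)/2 + 9601 = 9601 + 3*sqrt(30)/2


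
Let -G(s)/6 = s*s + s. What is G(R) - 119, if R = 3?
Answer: -191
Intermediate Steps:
G(s) = -6*s - 6*s**2 (G(s) = -6*(s*s + s) = -6*(s**2 + s) = -6*(s + s**2) = -6*s - 6*s**2)
G(R) - 119 = -6*3*(1 + 3) - 119 = -6*3*4 - 119 = -72 - 119 = -191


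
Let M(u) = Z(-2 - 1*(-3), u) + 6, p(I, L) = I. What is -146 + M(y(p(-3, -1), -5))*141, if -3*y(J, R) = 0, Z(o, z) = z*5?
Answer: 700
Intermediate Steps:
Z(o, z) = 5*z
y(J, R) = 0 (y(J, R) = -1/3*0 = 0)
M(u) = 6 + 5*u (M(u) = 5*u + 6 = 6 + 5*u)
-146 + M(y(p(-3, -1), -5))*141 = -146 + (6 + 5*0)*141 = -146 + (6 + 0)*141 = -146 + 6*141 = -146 + 846 = 700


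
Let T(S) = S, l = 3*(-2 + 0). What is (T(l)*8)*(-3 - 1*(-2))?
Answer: 48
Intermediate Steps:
l = -6 (l = 3*(-2) = -6)
(T(l)*8)*(-3 - 1*(-2)) = (-6*8)*(-3 - 1*(-2)) = -48*(-3 + 2) = -48*(-1) = 48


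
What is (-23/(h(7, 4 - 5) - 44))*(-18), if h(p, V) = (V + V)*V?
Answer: -69/7 ≈ -9.8571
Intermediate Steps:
h(p, V) = 2*V² (h(p, V) = (2*V)*V = 2*V²)
(-23/(h(7, 4 - 5) - 44))*(-18) = (-23/(2*(4 - 5)² - 44))*(-18) = (-23/(2*(-1)² - 44))*(-18) = (-23/(2*1 - 44))*(-18) = (-23/(2 - 44))*(-18) = (-23/(-42))*(-18) = -1/42*(-23)*(-18) = (23/42)*(-18) = -69/7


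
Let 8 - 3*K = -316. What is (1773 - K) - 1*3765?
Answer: -2100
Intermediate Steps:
K = 108 (K = 8/3 - ⅓*(-316) = 8/3 + 316/3 = 108)
(1773 - K) - 1*3765 = (1773 - 1*108) - 1*3765 = (1773 - 108) - 3765 = 1665 - 3765 = -2100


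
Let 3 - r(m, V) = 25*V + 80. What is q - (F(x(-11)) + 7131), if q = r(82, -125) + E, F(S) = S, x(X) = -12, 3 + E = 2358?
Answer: -1716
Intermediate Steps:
E = 2355 (E = -3 + 2358 = 2355)
r(m, V) = -77 - 25*V (r(m, V) = 3 - (25*V + 80) = 3 - (80 + 25*V) = 3 + (-80 - 25*V) = -77 - 25*V)
q = 5403 (q = (-77 - 25*(-125)) + 2355 = (-77 + 3125) + 2355 = 3048 + 2355 = 5403)
q - (F(x(-11)) + 7131) = 5403 - (-12 + 7131) = 5403 - 1*7119 = 5403 - 7119 = -1716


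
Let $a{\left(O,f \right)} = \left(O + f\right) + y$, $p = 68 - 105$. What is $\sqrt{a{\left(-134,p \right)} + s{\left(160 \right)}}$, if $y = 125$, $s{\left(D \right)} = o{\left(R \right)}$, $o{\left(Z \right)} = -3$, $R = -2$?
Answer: $7 i \approx 7.0 i$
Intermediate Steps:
$s{\left(D \right)} = -3$
$p = -37$ ($p = 68 - 105 = -37$)
$a{\left(O,f \right)} = 125 + O + f$ ($a{\left(O,f \right)} = \left(O + f\right) + 125 = 125 + O + f$)
$\sqrt{a{\left(-134,p \right)} + s{\left(160 \right)}} = \sqrt{\left(125 - 134 - 37\right) - 3} = \sqrt{-46 - 3} = \sqrt{-49} = 7 i$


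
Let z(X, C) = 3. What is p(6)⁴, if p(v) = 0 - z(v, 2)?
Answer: 81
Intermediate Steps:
p(v) = -3 (p(v) = 0 - 1*3 = 0 - 3 = -3)
p(6)⁴ = (-3)⁴ = 81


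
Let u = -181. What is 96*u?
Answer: -17376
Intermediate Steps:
96*u = 96*(-181) = -17376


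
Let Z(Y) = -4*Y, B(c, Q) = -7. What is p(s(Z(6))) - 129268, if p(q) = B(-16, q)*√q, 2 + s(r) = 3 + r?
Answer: -129268 - 7*I*√23 ≈ -1.2927e+5 - 33.571*I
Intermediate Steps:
s(r) = 1 + r (s(r) = -2 + (3 + r) = 1 + r)
p(q) = -7*√q
p(s(Z(6))) - 129268 = -7*√(1 - 4*6) - 129268 = -7*√(1 - 24) - 129268 = -7*I*√23 - 129268 = -129268 - 7*I*√23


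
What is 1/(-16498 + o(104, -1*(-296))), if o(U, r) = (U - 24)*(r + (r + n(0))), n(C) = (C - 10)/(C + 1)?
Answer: 1/30062 ≈ 3.3265e-5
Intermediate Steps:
n(C) = (-10 + C)/(1 + C)
o(U, r) = (-24 + U)*(-10 + 2*r) (o(U, r) = (U - 24)*(r + (r + (-10 + 0)/(1 + 0))) = (-24 + U)*(r + (r - 10/1)) = (-24 + U)*(r + (r + 1*(-10))) = (-24 + U)*(r + (r - 10)) = (-24 + U)*(r + (-10 + r)) = (-24 + U)*(-10 + 2*r))
1/(-16498 + o(104, -1*(-296))) = 1/(-16498 + (240 - (-48)*(-296) - 10*104 + 2*104*(-1*(-296)))) = 1/(-16498 + (240 - 48*296 - 1040 + 2*104*296)) = 1/(-16498 + (240 - 14208 - 1040 + 61568)) = 1/(-16498 + 46560) = 1/30062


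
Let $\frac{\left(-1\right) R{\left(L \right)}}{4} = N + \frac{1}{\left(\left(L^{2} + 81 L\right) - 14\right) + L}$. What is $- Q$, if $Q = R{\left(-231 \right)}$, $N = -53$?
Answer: $- \frac{7293856}{34405} \approx -212.0$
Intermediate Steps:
$R{\left(L \right)} = 212 - \frac{4}{-14 + L^{2} + 82 L}$ ($R{\left(L \right)} = - 4 \left(-53 + \frac{1}{\left(\left(L^{2} + 81 L\right) - 14\right) + L}\right) = - 4 \left(-53 + \frac{1}{\left(-14 + L^{2} + 81 L\right) + L}\right) = - 4 \left(-53 + \frac{1}{-14 + L^{2} + 82 L}\right) = 212 - \frac{4}{-14 + L^{2} + 82 L}$)
$Q = \frac{7293856}{34405}$ ($Q = \frac{4 \left(-743 + 53 \left(-231\right)^{2} + 4346 \left(-231\right)\right)}{-14 + \left(-231\right)^{2} + 82 \left(-231\right)} = \frac{4 \left(-743 + 53 \cdot 53361 - 1003926\right)}{-14 + 53361 - 18942} = \frac{4 \left(-743 + 2828133 - 1003926\right)}{34405} = 4 \cdot \frac{1}{34405} \cdot 1823464 = \frac{7293856}{34405} \approx 212.0$)
$- Q = \left(-1\right) \frac{7293856}{34405} = - \frac{7293856}{34405}$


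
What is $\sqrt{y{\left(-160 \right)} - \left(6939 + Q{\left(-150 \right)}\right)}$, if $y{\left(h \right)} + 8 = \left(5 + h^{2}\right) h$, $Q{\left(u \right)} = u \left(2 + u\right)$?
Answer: $7 i \sqrt{84203} \approx 2031.2 i$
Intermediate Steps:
$y{\left(h \right)} = -8 + h \left(5 + h^{2}\right)$ ($y{\left(h \right)} = -8 + \left(5 + h^{2}\right) h = -8 + h \left(5 + h^{2}\right)$)
$\sqrt{y{\left(-160 \right)} - \left(6939 + Q{\left(-150 \right)}\right)} = \sqrt{\left(-8 + \left(-160\right)^{3} + 5 \left(-160\right)\right) - \left(6939 - 150 \left(2 - 150\right)\right)} = \sqrt{\left(-8 - 4096000 - 800\right) - \left(6939 - -22200\right)} = \sqrt{-4096808 - 29139} = \sqrt{-4125947} = 7 i \sqrt{84203}$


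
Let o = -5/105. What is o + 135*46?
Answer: 130409/21 ≈ 6210.0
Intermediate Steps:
o = -1/21 (o = -5*1/105 = -1/21 ≈ -0.047619)
o + 135*46 = -1/21 + 135*46 = -1/21 + 6210 = 130409/21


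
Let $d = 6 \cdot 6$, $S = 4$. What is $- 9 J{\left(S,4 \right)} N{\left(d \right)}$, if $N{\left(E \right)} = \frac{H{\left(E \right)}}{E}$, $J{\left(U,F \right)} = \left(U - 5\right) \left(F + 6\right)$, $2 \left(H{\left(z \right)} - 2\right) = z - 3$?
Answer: $\frac{185}{4} \approx 46.25$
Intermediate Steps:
$H{\left(z \right)} = \frac{1}{2} + \frac{z}{2}$ ($H{\left(z \right)} = 2 + \frac{z - 3}{2} = 2 + \frac{-3 + z}{2} = 2 + \left(- \frac{3}{2} + \frac{z}{2}\right) = \frac{1}{2} + \frac{z}{2}$)
$J{\left(U,F \right)} = \left(-5 + U\right) \left(6 + F\right)$
$d = 36$
$N{\left(E \right)} = \frac{\frac{1}{2} + \frac{E}{2}}{E}$
$- 9 J{\left(S,4 \right)} N{\left(d \right)} = - 9 \left(-30 - 20 + 6 \cdot 4 + 4 \cdot 4\right) \frac{1 + 36}{2 \cdot 36} = - 9 \left(-30 - 20 + 24 + 16\right) \frac{1}{2} \cdot \frac{1}{36} \cdot 37 = \left(-9\right) \left(-10\right) \frac{37}{72} = 90 \cdot \frac{37}{72} = \frac{185}{4}$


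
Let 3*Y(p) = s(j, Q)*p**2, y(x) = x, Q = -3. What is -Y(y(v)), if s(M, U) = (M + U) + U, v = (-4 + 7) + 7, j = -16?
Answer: 2200/3 ≈ 733.33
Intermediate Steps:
v = 10 (v = 3 + 7 = 10)
s(M, U) = M + 2*U
Y(p) = -22*p**2/3 (Y(p) = ((-16 + 2*(-3))*p**2)/3 = ((-16 - 6)*p**2)/3 = (-22*p**2)/3 = -22*p**2/3)
-Y(y(v)) = -(-22)*10**2/3 = -(-22)*100/3 = -1*(-2200/3) = 2200/3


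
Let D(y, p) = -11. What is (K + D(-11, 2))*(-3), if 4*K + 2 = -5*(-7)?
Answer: 33/4 ≈ 8.2500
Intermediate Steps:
K = 33/4 (K = -½ + (-5*(-7))/4 = -½ + (¼)*35 = -½ + 35/4 = 33/4 ≈ 8.2500)
(K + D(-11, 2))*(-3) = (33/4 - 11)*(-3) = -11/4*(-3) = 33/4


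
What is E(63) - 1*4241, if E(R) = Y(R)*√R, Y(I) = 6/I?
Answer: -4241 + 2*√7/7 ≈ -4240.2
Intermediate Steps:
E(R) = 6/√R (E(R) = (6/R)*√R = 6/√R)
E(63) - 1*4241 = 6/√63 - 1*4241 = 6*(√7/21) - 4241 = 2*√7/7 - 4241 = -4241 + 2*√7/7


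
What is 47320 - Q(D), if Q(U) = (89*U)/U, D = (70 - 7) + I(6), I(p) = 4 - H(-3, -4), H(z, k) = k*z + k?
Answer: 47231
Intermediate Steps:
H(z, k) = k + k*z
I(p) = -4 (I(p) = 4 - (-4)*(1 - 3) = 4 - (-4)*(-2) = 4 - 1*8 = 4 - 8 = -4)
D = 59 (D = (70 - 7) - 4 = 63 - 4 = 59)
Q(U) = 89
47320 - Q(D) = 47320 - 1*89 = 47320 - 89 = 47231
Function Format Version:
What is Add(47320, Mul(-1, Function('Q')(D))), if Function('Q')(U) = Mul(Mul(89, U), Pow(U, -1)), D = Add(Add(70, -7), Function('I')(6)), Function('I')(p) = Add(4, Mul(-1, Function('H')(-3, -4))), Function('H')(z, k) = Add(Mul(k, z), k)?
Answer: 47231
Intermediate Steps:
Function('H')(z, k) = Add(k, Mul(k, z))
Function('I')(p) = -4 (Function('I')(p) = Add(4, Mul(-1, Mul(-4, Add(1, -3)))) = Add(4, Mul(-1, Mul(-4, -2))) = Add(4, Mul(-1, 8)) = Add(4, -8) = -4)
D = 59 (D = Add(Add(70, -7), -4) = Add(63, -4) = 59)
Function('Q')(U) = 89
Add(47320, Mul(-1, Function('Q')(D))) = Add(47320, Mul(-1, 89)) = Add(47320, -89) = 47231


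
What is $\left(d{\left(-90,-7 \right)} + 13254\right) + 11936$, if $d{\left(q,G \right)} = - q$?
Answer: $25280$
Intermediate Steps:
$\left(d{\left(-90,-7 \right)} + 13254\right) + 11936 = \left(\left(-1\right) \left(-90\right) + 13254\right) + 11936 = \left(90 + 13254\right) + 11936 = 13344 + 11936 = 25280$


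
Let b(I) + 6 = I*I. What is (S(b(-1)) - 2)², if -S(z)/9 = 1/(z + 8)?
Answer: 25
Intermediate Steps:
b(I) = -6 + I² (b(I) = -6 + I*I = -6 + I²)
S(z) = -9/(8 + z) (S(z) = -9/(z + 8) = -9/(8 + z))
(S(b(-1)) - 2)² = (-9/(8 + (-6 + (-1)²)) - 2)² = (-9/(8 + (-6 + 1)) - 2)² = (-9/(8 - 5) - 2)² = (-9/3 - 2)² = (-9*⅓ - 2)² = (-3 - 2)² = (-5)² = 25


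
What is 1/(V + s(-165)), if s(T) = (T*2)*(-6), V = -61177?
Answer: -1/59197 ≈ -1.6893e-5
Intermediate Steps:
s(T) = -12*T (s(T) = (2*T)*(-6) = -12*T)
1/(V + s(-165)) = 1/(-61177 - 12*(-165)) = 1/(-61177 + 1980) = 1/(-59197) = -1/59197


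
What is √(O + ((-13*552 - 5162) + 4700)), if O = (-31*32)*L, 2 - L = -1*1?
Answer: I*√10614 ≈ 103.02*I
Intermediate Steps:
L = 3 (L = 2 - (-1) = 2 - 1*(-1) = 2 + 1 = 3)
O = -2976 (O = -31*32*3 = -992*3 = -2976)
√(O + ((-13*552 - 5162) + 4700)) = √(-2976 + ((-13*552 - 5162) + 4700)) = √(-2976 + ((-7176 - 5162) + 4700)) = √(-2976 + (-12338 + 4700)) = √(-2976 - 7638) = √(-10614) = I*√10614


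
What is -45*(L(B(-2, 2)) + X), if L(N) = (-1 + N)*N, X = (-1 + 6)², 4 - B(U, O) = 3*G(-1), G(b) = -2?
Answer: -5175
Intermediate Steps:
B(U, O) = 10 (B(U, O) = 4 - 3*(-2) = 4 - 1*(-6) = 4 + 6 = 10)
X = 25 (X = 5² = 25)
L(N) = N*(-1 + N)
-45*(L(B(-2, 2)) + X) = -45*(10*(-1 + 10) + 25) = -45*(10*9 + 25) = -45*(90 + 25) = -45*115 = -5175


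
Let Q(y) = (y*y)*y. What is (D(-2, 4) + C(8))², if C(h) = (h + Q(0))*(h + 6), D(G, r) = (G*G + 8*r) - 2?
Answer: 21316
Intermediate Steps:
D(G, r) = -2 + G² + 8*r (D(G, r) = (G² + 8*r) - 2 = -2 + G² + 8*r)
Q(y) = y³ (Q(y) = y²*y = y³)
C(h) = h*(6 + h) (C(h) = (h + 0³)*(h + 6) = (h + 0)*(6 + h) = h*(6 + h))
(D(-2, 4) + C(8))² = ((-2 + (-2)² + 8*4) + 8*(6 + 8))² = ((-2 + 4 + 32) + 8*14)² = (34 + 112)² = 146² = 21316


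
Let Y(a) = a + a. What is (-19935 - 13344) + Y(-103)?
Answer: -33485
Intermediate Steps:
Y(a) = 2*a
(-19935 - 13344) + Y(-103) = (-19935 - 13344) + 2*(-103) = -33279 - 206 = -33485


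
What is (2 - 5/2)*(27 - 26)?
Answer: -1/2 ≈ -0.50000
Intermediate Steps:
(2 - 5/2)*(27 - 26) = (2 - 5*1/2)*1 = (2 - 5/2)*1 = -1/2*1 = -1/2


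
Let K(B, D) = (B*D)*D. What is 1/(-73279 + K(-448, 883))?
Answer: -1/349373951 ≈ -2.8623e-9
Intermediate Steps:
K(B, D) = B*D²
1/(-73279 + K(-448, 883)) = 1/(-73279 - 448*883²) = 1/(-73279 - 448*779689) = 1/(-73279 - 349300672) = 1/(-349373951) = -1/349373951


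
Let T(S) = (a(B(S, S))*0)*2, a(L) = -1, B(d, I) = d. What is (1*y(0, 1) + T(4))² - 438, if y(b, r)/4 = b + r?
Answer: -422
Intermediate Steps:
y(b, r) = 4*b + 4*r (y(b, r) = 4*(b + r) = 4*b + 4*r)
T(S) = 0 (T(S) = -1*0*2 = 0*2 = 0)
(1*y(0, 1) + T(4))² - 438 = (1*(4*0 + 4*1) + 0)² - 438 = (1*(0 + 4) + 0)² - 438 = (1*4 + 0)² - 438 = (4 + 0)² - 438 = 4² - 438 = 16 - 438 = -422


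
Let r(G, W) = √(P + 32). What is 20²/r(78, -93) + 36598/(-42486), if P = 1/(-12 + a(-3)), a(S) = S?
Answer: -18299/21243 + 400*√7185/479 ≈ 69.923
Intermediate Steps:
P = -1/15 (P = 1/(-12 - 3) = 1/(-15) = -1/15 ≈ -0.066667)
r(G, W) = √7185/15 (r(G, W) = √(-1/15 + 32) = √(479/15) = √7185/15)
20²/r(78, -93) + 36598/(-42486) = 20²/((√7185/15)) + 36598/(-42486) = 400*(√7185/479) + 36598*(-1/42486) = 400*√7185/479 - 18299/21243 = -18299/21243 + 400*√7185/479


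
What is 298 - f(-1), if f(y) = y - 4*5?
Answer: 319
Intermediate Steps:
f(y) = -20 + y (f(y) = y - 20 = -20 + y)
298 - f(-1) = 298 - (-20 - 1) = 298 - 1*(-21) = 298 + 21 = 319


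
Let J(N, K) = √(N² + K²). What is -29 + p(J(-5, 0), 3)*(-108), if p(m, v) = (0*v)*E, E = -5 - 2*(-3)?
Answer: -29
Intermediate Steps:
J(N, K) = √(K² + N²)
E = 1 (E = -5 + 6 = 1)
p(m, v) = 0 (p(m, v) = (0*v)*1 = 0*1 = 0)
-29 + p(J(-5, 0), 3)*(-108) = -29 + 0*(-108) = -29 + 0 = -29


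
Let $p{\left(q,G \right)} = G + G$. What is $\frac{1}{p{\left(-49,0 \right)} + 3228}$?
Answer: $\frac{1}{3228} \approx 0.00030979$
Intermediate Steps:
$p{\left(q,G \right)} = 2 G$
$\frac{1}{p{\left(-49,0 \right)} + 3228} = \frac{1}{2 \cdot 0 + 3228} = \frac{1}{0 + 3228} = \frac{1}{3228}$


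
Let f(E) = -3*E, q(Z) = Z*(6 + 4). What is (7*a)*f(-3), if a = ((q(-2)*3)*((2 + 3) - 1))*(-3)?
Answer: 45360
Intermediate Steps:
q(Z) = 10*Z (q(Z) = Z*10 = 10*Z)
a = 720 (a = (((10*(-2))*3)*((2 + 3) - 1))*(-3) = ((-20*3)*(5 - 1))*(-3) = -60*4*(-3) = -240*(-3) = 720)
(7*a)*f(-3) = (7*720)*(-3*(-3)) = 5040*9 = 45360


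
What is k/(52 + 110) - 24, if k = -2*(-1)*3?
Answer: -647/27 ≈ -23.963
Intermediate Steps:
k = 6 (k = 2*3 = 6)
k/(52 + 110) - 24 = 6/(52 + 110) - 24 = 6/162 - 24 = (1/162)*6 - 24 = 1/27 - 24 = -647/27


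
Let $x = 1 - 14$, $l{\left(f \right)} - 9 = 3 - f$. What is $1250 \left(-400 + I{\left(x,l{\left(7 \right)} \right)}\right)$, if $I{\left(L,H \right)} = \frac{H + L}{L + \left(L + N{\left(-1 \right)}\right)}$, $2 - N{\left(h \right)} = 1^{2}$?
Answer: $-499600$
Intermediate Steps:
$N{\left(h \right)} = 1$ ($N{\left(h \right)} = 2 - 1^{2} = 2 - 1 = 1$)
$l{\left(f \right)} = 12 - f$ ($l{\left(f \right)} = 9 - \left(-3 + f\right) = 12 - f$)
$x = -13$ ($x = 1 - 14 = -13$)
$I{\left(L,H \right)} = \frac{H + L}{1 + 2 L}$ ($I{\left(L,H \right)} = \frac{H + L}{L + \left(L + 1\right)} = \frac{H + L}{L + \left(1 + L\right)} = \frac{H + L}{1 + 2 L}$)
$1250 \left(-400 + I{\left(x,l{\left(7 \right)} \right)}\right) = 1250 \left(-400 + \frac{\left(12 - 7\right) - 13}{1 + 2 \left(-13\right)}\right) = 1250 \left(-400 + \frac{\left(12 - 7\right) - 13}{1 - 26}\right) = 1250 \left(-400 + \frac{5 - 13}{-25}\right) = 1250 \left(-400 - - \frac{8}{25}\right) = 1250 \left(-400 + \frac{8}{25}\right) = 1250 \left(- \frac{9992}{25}\right) = -499600$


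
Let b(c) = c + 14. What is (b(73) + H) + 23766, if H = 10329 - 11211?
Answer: 22971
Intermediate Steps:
b(c) = 14 + c
H = -882
(b(73) + H) + 23766 = ((14 + 73) - 882) + 23766 = (87 - 882) + 23766 = -795 + 23766 = 22971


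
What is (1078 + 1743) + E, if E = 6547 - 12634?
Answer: -3266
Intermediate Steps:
E = -6087
(1078 + 1743) + E = (1078 + 1743) - 6087 = 2821 - 6087 = -3266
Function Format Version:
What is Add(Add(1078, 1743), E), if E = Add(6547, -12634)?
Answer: -3266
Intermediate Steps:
E = -6087
Add(Add(1078, 1743), E) = Add(Add(1078, 1743), -6087) = Add(2821, -6087) = -3266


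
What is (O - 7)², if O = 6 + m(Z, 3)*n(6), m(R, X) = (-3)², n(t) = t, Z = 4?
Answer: 2809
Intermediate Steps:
m(R, X) = 9
O = 60 (O = 6 + 9*6 = 6 + 54 = 60)
(O - 7)² = (60 - 7)² = 53² = 2809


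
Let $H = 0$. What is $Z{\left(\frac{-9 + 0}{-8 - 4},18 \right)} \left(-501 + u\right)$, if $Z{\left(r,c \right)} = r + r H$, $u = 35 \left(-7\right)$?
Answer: $- \frac{1119}{2} \approx -559.5$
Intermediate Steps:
$u = -245$
$Z{\left(r,c \right)} = r$ ($Z{\left(r,c \right)} = r + r 0 = r + 0 = r$)
$Z{\left(\frac{-9 + 0}{-8 - 4},18 \right)} \left(-501 + u\right) = \frac{-9 + 0}{-8 - 4} \left(-501 - 245\right) = - \frac{9}{-12} \left(-746\right) = \left(-9\right) \left(- \frac{1}{12}\right) \left(-746\right) = \frac{3}{4} \left(-746\right) = - \frac{1119}{2}$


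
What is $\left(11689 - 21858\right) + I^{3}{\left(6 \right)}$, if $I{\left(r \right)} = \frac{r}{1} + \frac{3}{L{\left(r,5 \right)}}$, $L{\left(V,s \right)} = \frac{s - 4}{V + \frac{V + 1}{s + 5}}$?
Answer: $\frac{7610581}{1000} \approx 7610.6$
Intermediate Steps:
$L{\left(V,s \right)} = \frac{-4 + s}{V + \frac{1 + V}{5 + s}}$
$I{\left(r \right)} = \frac{3}{10} + \frac{43 r}{10}$ ($I{\left(r \right)} = \frac{r}{1} + \frac{3}{\frac{1}{1 + 6 r + r 5} \left(-20 + 5 + 5^{2}\right)} = r 1 + \frac{3}{\frac{1}{1 + 6 r + 5 r} \left(-20 + 5 + 25\right)} = r + \frac{3}{\frac{1}{1 + 11 r} 10} = r + \frac{3}{10 \frac{1}{1 + 11 r}} = r + 3 \left(\frac{1}{10} + \frac{11 r}{10}\right) = r + \left(\frac{3}{10} + \frac{33 r}{10}\right) = \frac{3}{10} + \frac{43 r}{10}$)
$\left(11689 - 21858\right) + I^{3}{\left(6 \right)} = \left(11689 - 21858\right) + \left(\frac{3}{10} + \frac{43}{10} \cdot 6\right)^{3} = -10169 + \left(\frac{3}{10} + \frac{129}{5}\right)^{3} = -10169 + \left(\frac{261}{10}\right)^{3} = -10169 + \frac{17779581}{1000} = \frac{7610581}{1000}$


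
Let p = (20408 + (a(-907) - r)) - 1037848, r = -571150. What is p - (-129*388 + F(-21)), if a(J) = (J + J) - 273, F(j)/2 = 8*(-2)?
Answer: -398293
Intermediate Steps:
F(j) = -32 (F(j) = 2*(8*(-2)) = 2*(-16) = -32)
a(J) = -273 + 2*J (a(J) = 2*J - 273 = -273 + 2*J)
p = -448377 (p = (20408 + ((-273 + 2*(-907)) - 1*(-571150))) - 1037848 = (20408 + ((-273 - 1814) + 571150)) - 1037848 = (20408 + (-2087 + 571150)) - 1037848 = (20408 + 569063) - 1037848 = 589471 - 1037848 = -448377)
p - (-129*388 + F(-21)) = -448377 - (-129*388 - 32) = -448377 - (-50052 - 32) = -448377 - 1*(-50084) = -448377 + 50084 = -398293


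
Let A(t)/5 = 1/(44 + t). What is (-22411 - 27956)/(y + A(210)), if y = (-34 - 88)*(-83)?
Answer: -12793218/2572009 ≈ -4.9740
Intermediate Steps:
A(t) = 5/(44 + t)
y = 10126 (y = -122*(-83) = 10126)
(-22411 - 27956)/(y + A(210)) = (-22411 - 27956)/(10126 + 5/(44 + 210)) = -50367/(10126 + 5/254) = -50367/2572009/254 = -50367*254/2572009 = -12793218/2572009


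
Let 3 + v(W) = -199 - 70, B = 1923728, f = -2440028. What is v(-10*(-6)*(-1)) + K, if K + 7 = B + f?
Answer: -516579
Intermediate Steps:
K = -516307 (K = -7 + (1923728 - 2440028) = -7 - 516300 = -516307)
v(W) = -272 (v(W) = -3 + (-199 - 70) = -3 - 269 = -272)
v(-10*(-6)*(-1)) + K = -272 - 516307 = -516579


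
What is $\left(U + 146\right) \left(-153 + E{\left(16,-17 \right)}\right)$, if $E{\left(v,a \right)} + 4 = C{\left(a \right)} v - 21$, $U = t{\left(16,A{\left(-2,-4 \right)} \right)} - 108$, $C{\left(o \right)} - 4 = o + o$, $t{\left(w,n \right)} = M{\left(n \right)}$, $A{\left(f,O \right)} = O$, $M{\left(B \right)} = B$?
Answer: $-22372$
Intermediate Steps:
$t{\left(w,n \right)} = n$
$C{\left(o \right)} = 4 + 2 o$ ($C{\left(o \right)} = 4 + \left(o + o\right) = 4 + 2 o$)
$U = -112$ ($U = -4 - 108 = -112$)
$E{\left(v,a \right)} = -25 + v \left(4 + 2 a\right)$ ($E{\left(v,a \right)} = -4 + \left(\left(4 + 2 a\right) v - 21\right) = -4 + \left(v \left(4 + 2 a\right) - 21\right) = -4 + \left(-21 + v \left(4 + 2 a\right)\right) = -25 + v \left(4 + 2 a\right)$)
$\left(U + 146\right) \left(-153 + E{\left(16,-17 \right)}\right) = \left(-112 + 146\right) \left(-153 + \left(-25 + 2 \cdot 16 \left(2 - 17\right)\right)\right) = 34 \left(-153 + \left(-25 + 2 \cdot 16 \left(-15\right)\right)\right) = 34 \left(-153 - 505\right) = 34 \left(-658\right) = -22372$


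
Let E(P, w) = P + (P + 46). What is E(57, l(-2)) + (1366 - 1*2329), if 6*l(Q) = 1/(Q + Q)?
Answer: -803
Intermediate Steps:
l(Q) = 1/(12*Q) (l(Q) = 1/(6*(Q + Q)) = 1/(6*((2*Q))) = (1/(2*Q))/6 = 1/(12*Q))
E(P, w) = 46 + 2*P (E(P, w) = P + (46 + P) = 46 + 2*P)
E(57, l(-2)) + (1366 - 1*2329) = (46 + 2*57) + (1366 - 1*2329) = (46 + 114) + (1366 - 2329) = 160 - 963 = -803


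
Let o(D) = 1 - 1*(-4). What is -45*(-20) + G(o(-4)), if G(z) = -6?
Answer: 894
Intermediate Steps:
o(D) = 5 (o(D) = 1 + 4 = 5)
-45*(-20) + G(o(-4)) = -45*(-20) - 6 = 900 - 6 = 894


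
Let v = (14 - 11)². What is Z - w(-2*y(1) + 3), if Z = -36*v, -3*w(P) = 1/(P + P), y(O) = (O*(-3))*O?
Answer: -17495/54 ≈ -323.98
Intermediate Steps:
v = 9 (v = 3² = 9)
y(O) = -3*O² (y(O) = (-3*O)*O = -3*O²)
w(P) = -1/(6*P) (w(P) = -1/(3*(P + P)) = -1/(2*P)/3 = -1/(6*P))
Z = -324 (Z = -36*9 = -324)
Z - w(-2*y(1) + 3) = -324 - (-1)/(6*(-(-6)*1² + 3)) = -324 - (-1)/(6*(-(-6) + 3)) = -324 - (-1)/(6*(-2*(-3) + 3)) = -324 - (-1)/(6*(6 + 3)) = -324 - (-1)/(6*9) = -324 - 1*(-1/54) = -324 + 1/54 = -17495/54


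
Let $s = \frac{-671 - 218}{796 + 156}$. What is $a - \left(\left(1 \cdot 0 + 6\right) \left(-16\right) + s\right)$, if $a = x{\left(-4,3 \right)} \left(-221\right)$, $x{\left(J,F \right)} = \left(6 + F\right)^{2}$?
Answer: $- \frac{2421353}{136} \approx -17804.0$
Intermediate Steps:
$s = - \frac{127}{136}$ ($s = - \frac{889}{952} = \left(-889\right) \frac{1}{952} = - \frac{127}{136} \approx -0.93382$)
$a = -17901$ ($a = \left(6 + 3\right)^{2} \left(-221\right) = 9^{2} \left(-221\right) = 81 \left(-221\right) = -17901$)
$a - \left(\left(1 \cdot 0 + 6\right) \left(-16\right) + s\right) = -17901 - \left(\left(1 \cdot 0 + 6\right) \left(-16\right) - \frac{127}{136}\right) = -17901 - \left(\left(0 + 6\right) \left(-16\right) - \frac{127}{136}\right) = -17901 - \left(6 \left(-16\right) - \frac{127}{136}\right) = -17901 - \left(-96 - \frac{127}{136}\right) = -17901 - - \frac{13183}{136} = -17901 + \frac{13183}{136} = - \frac{2421353}{136}$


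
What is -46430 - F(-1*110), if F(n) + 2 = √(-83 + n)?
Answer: -46428 - I*√193 ≈ -46428.0 - 13.892*I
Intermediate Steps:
F(n) = -2 + √(-83 + n)
-46430 - F(-1*110) = -46430 - (-2 + √(-83 - 1*110)) = -46430 - (-2 + √(-83 - 110)) = -46430 - (-2 + √(-193)) = -46430 - (-2 + I*√193) = -46430 + (2 - I*√193) = -46428 - I*√193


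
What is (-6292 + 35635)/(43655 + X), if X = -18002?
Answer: 9781/8551 ≈ 1.1438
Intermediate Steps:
(-6292 + 35635)/(43655 + X) = (-6292 + 35635)/(43655 - 18002) = 29343/25653 = 29343*(1/25653) = 9781/8551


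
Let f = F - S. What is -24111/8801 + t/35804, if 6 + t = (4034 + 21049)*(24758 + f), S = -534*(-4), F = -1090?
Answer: 2376221868453/157555502 ≈ 15082.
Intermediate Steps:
S = 2136
f = -3226 (f = -1090 - 1*2136 = -1090 - 2136 = -3226)
t = 540087150 (t = -6 + (4034 + 21049)*(24758 - 3226) = -6 + 25083*21532 = -6 + 540087156 = 540087150)
-24111/8801 + t/35804 = -24111/8801 + 540087150/35804 = -24111*1/8801 + 540087150*(1/35804) = -24111/8801 + 270043575/17902 = 2376221868453/157555502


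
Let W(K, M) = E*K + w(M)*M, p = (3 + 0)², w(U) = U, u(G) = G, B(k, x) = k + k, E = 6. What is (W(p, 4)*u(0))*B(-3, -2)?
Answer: 0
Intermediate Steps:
B(k, x) = 2*k
p = 9 (p = 3² = 9)
W(K, M) = M² + 6*K (W(K, M) = 6*K + M*M = 6*K + M² = M² + 6*K)
(W(p, 4)*u(0))*B(-3, -2) = ((4² + 6*9)*0)*(2*(-3)) = ((16 + 54)*0)*(-6) = (70*0)*(-6) = 0*(-6) = 0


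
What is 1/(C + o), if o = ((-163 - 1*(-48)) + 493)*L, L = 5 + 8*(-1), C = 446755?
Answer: 1/445621 ≈ 2.2441e-6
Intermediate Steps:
L = -3 (L = 5 - 8 = -3)
o = -1134 (o = ((-163 - 1*(-48)) + 493)*(-3) = ((-163 + 48) + 493)*(-3) = (-115 + 493)*(-3) = 378*(-3) = -1134)
1/(C + o) = 1/(446755 - 1134) = 1/445621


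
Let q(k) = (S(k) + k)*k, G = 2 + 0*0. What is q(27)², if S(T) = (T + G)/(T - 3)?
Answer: 37124649/64 ≈ 5.8007e+5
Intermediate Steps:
G = 2 (G = 2 + 0 = 2)
S(T) = (2 + T)/(-3 + T) (S(T) = (T + 2)/(T - 3) = (2 + T)/(-3 + T))
q(k) = k*(k + (2 + k)/(-3 + k)) (q(k) = ((2 + k)/(-3 + k) + k)*k = (k + (2 + k)/(-3 + k))*k = k*(k + (2 + k)/(-3 + k)))
q(27)² = (27*(2 + 27 + 27*(-3 + 27))/(-3 + 27))² = (27*(2 + 27 + 27*24)/24)² = (27*(1/24)*(2 + 27 + 648))² = (27*(1/24)*677)² = (6093/8)² = 37124649/64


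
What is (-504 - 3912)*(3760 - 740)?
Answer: -13336320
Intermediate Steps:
(-504 - 3912)*(3760 - 740) = -4416*3020 = -13336320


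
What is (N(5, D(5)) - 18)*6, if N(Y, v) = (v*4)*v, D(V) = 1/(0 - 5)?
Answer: -2676/25 ≈ -107.04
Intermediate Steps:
D(V) = -1/5 (D(V) = 1/(-5) = -1/5)
N(Y, v) = 4*v**2 (N(Y, v) = (4*v)*v = 4*v**2)
(N(5, D(5)) - 18)*6 = (4*(-1/5)**2 - 18)*6 = (4*(1/25) - 18)*6 = (4/25 - 18)*6 = -446/25*6 = -2676/25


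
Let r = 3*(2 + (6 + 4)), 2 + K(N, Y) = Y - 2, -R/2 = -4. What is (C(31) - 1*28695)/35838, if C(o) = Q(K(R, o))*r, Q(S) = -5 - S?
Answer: -9949/11946 ≈ -0.83283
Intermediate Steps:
R = 8 (R = -2*(-4) = 8)
K(N, Y) = -4 + Y (K(N, Y) = -2 + (Y - 2) = -2 + (-2 + Y) = -4 + Y)
r = 36 (r = 3*(2 + 10) = 3*12 = 36)
C(o) = -36 - 36*o (C(o) = (-5 - (-4 + o))*36 = (-5 + (4 - o))*36 = (-1 - o)*36 = -36 - 36*o)
(C(31) - 1*28695)/35838 = ((-36 - 36*31) - 1*28695)/35838 = ((-36 - 1116) - 28695)*(1/35838) = (-1152 - 28695)*(1/35838) = -29847*1/35838 = -9949/11946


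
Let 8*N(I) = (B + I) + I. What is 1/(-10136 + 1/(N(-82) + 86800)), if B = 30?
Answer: -347133/3518540084 ≈ -9.8658e-5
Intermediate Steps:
N(I) = 15/4 + I/4 (N(I) = ((30 + I) + I)/8 = (30 + 2*I)/8 = 15/4 + I/4)
1/(-10136 + 1/(N(-82) + 86800)) = 1/(-10136 + 1/((15/4 + (¼)*(-82)) + 86800)) = 1/(-10136 + 1/((15/4 - 41/2) + 86800)) = 1/(-10136 + 1/(-67/4 + 86800)) = 1/(-10136 + 1/(347133/4)) = 1/(-10136 + 4/347133) = 1/(-3518540084/347133) = -347133/3518540084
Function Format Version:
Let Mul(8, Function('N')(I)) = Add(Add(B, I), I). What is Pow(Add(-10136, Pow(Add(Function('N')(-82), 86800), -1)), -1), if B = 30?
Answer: Rational(-347133, 3518540084) ≈ -9.8658e-5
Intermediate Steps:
Function('N')(I) = Add(Rational(15, 4), Mul(Rational(1, 4), I)) (Function('N')(I) = Mul(Rational(1, 8), Add(Add(30, I), I)) = Mul(Rational(1, 8), Add(30, Mul(2, I))) = Add(Rational(15, 4), Mul(Rational(1, 4), I)))
Pow(Add(-10136, Pow(Add(Function('N')(-82), 86800), -1)), -1) = Pow(Add(-10136, Pow(Add(Add(Rational(15, 4), Mul(Rational(1, 4), -82)), 86800), -1)), -1) = Pow(Add(-10136, Pow(Add(Add(Rational(15, 4), Rational(-41, 2)), 86800), -1)), -1) = Pow(Add(-10136, Pow(Add(Rational(-67, 4), 86800), -1)), -1) = Pow(Add(-10136, Pow(Rational(347133, 4), -1)), -1) = Pow(Add(-10136, Rational(4, 347133)), -1) = Pow(Rational(-3518540084, 347133), -1) = Rational(-347133, 3518540084)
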